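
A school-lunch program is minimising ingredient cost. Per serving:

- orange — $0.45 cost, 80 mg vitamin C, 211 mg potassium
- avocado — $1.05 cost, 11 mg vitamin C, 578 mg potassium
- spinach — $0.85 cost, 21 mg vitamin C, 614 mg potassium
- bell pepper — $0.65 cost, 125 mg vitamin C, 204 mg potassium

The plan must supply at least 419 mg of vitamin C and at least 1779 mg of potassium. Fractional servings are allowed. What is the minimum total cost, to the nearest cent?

An LP optimum is at a vertex; with two nutrient constraints at most two foods are used. Check each candidate.
orange only: max(419/80, 1779/211) = 8.431 servings → $3.79.
avocado only: max(419/11, 1779/578) = 38.09 servings → $40.00.
spinach only: max(419/21, 1779/614) = 19.95 servings → $16.96.
bell pepper only: max(419/125, 1779/204) = 8.721 servings → $5.67.
orange + avocado with both tight: 5.069 servings and 1.228 servings → $3.57.
orange + spinach with both tight: 4.921 servings and 1.206 servings → $3.24.
orange + bell pepper: intersection lies outside the first quadrant.
avocado + spinach with both targets exact would need a negative amount; discard.
avocado + bell pepper with both tight: 1.956 servings and 3.18 servings → $4.12.
spinach + bell pepper with both tight: 1.889 servings and 3.035 servings → $3.58.
Cheapest feasible corner: $3.24.

$3.24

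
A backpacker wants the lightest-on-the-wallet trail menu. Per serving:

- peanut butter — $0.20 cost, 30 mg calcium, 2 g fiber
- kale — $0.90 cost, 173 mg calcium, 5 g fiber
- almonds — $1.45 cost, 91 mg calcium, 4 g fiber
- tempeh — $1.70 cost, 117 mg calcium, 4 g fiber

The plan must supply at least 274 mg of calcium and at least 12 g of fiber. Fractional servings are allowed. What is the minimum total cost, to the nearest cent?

Two binding constraints pin down two serving amounts, so the optimal mix uses at most two foods. The candidates are each food alone (scaled to the tighter of calcium/fiber) and each pair with both constraints tight.
peanut butter only: max(274/30, 12/2) = 9.133 servings → $1.83.
kale only: max(274/173, 12/5) = 2.4 servings → $2.16.
almonds only: max(274/91, 12/4) = 3.011 servings → $4.37.
tempeh only: max(274/117, 12/4) = 3 servings → $5.10.
peanut butter + kale with both tight: 3.602 servings and 0.9592 servings → $1.58.
peanut butter + almonds: intersection lies outside the first quadrant.
peanut butter + tempeh with both tight: 2.702 servings and 1.649 servings → $3.34.
kale + almonds with both tight: 0.01688 servings and 2.979 servings → $4.33.
kale + tempeh: intersection lies outside the first quadrant.
almonds + tempeh with both tight: 2.962 servings and 0.03846 servings → $4.36.
So the least-cost plan costs $1.58.

$1.58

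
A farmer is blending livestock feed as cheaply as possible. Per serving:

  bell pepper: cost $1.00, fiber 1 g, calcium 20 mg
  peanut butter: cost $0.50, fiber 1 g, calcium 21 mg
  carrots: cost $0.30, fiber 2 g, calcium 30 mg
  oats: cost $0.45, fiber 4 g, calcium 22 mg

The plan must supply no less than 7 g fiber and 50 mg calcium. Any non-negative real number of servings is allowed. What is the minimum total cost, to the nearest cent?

$0.83

bell pepper only: max(7/1, 50/20) = 7 servings → $7.00.
peanut butter only: max(7/1, 50/21) = 7 servings → $3.50.
carrots only: max(7/2, 50/30) = 3.5 servings → $1.05.
oats only: max(7/4, 50/22) = 2.273 servings → $1.02.
bell pepper + peanut butter: intersection lies outside the first quadrant.
bell pepper + carrots: the both-tight solution has a negative serving — not a feasible corner.
bell pepper + oats with both tight: 0.7931 servings and 1.552 servings → $1.49.
peanut butter + carrots: intersection lies outside the first quadrant.
peanut butter + oats with both tight: 0.7419 servings and 1.565 servings → $1.07.
carrots + oats with both tight: 0.6053 servings and 1.447 servings → $0.83.
The minimum over all feasible corners is $0.83.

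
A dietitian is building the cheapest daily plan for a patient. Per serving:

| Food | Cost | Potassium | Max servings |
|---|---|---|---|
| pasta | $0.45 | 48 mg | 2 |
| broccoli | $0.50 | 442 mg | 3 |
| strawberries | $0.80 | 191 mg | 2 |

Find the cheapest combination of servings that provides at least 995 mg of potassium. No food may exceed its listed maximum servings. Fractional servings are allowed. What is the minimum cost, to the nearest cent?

Cost per mg of potassium: broccoli $0.0011, strawberries $0.0042, pasta $0.0094.
Take 2.251 servings of broccoli: +995.0 mg potassium for $1.13 (total $1.13, still need 0.0 mg).
Filling from the cheapest source first is optimal under one linear minimum: $1.13.

$1.13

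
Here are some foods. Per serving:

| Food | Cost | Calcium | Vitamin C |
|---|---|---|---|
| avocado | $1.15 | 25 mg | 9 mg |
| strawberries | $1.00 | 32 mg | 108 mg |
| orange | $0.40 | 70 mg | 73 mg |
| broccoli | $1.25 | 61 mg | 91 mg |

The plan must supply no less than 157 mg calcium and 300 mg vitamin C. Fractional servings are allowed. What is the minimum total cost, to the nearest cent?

Check every corner: each single food scaled to meet both minima, and each pair solved so both constraints bind.
avocado only: max(157/25, 300/9) = 33.33 servings → $38.33.
strawberries only: max(157/32, 300/108) = 4.906 servings → $4.91.
orange only: max(157/70, 300/73) = 4.11 servings → $1.64.
broccoli only: max(157/61, 300/91) = 3.297 servings → $4.12.
avocado + strawberries with both tight: 3.05 servings and 2.524 servings → $6.03.
avocado + orange: intersection lies outside the first quadrant.
avocado + broccoli: intersection lies outside the first quadrant.
strawberries + orange with both tight: 1.826 servings and 1.408 servings → $2.39.
strawberries + broccoli with both tight: 1.092 servings and 2.001 servings → $3.59.
orange + broccoli: intersection lies outside the first quadrant.
Cheapest feasible corner: $1.64.

$1.64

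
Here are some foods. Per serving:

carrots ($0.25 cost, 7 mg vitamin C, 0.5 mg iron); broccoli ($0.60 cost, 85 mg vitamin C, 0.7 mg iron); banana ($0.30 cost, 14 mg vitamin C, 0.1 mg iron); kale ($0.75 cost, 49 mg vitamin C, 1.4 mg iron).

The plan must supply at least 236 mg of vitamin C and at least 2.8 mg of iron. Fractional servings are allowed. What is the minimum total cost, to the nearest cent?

With two linear requirements the optimum uses one or two foods; enumerate the corners.
carrots only: max(236/7, 2.8/0.5) = 33.71 servings → $8.43.
broccoli only: max(236/85, 2.8/0.7) = 4 servings → $2.40.
banana only: max(236/14, 2.8/0.1) = 28 servings → $8.40.
kale only: max(236/49, 2.8/1.4) = 4.816 servings → $3.61.
carrots + broccoli with both tight: 1.936 servings and 2.617 servings → $2.05.
carrots + banana with both tight: 2.476 servings and 15.62 servings → $5.30.
carrots + kale with both targets exact would need a negative amount; discard.
broccoli + banana: intersection lies outside the first quadrant.
broccoli + kale with both tight: 2.281 servings and 0.8595 servings → $2.01.
banana + kale with both tight: 13.14 servings and 1.061 servings → $4.74.
The minimum over all feasible corners is $2.01.

$2.01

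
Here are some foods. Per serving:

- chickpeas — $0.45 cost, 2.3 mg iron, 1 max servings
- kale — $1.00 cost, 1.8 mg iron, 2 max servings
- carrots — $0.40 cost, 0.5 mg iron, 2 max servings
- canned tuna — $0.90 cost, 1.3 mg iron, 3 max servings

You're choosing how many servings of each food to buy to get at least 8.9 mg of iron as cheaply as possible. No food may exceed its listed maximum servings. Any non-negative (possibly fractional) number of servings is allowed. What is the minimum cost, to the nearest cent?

Cost per mg of iron: chickpeas $0.1957, kale $0.5556, canned tuna $0.6923, carrots $0.8000.
Take 1 serving of chickpeas: +2.3 mg iron for $0.45 (total $0.45, still need 6.6 mg).
Take 2 servings of kale: +3.6 mg iron for $2.00 (total $2.45, still need 3.0 mg).
Take 2.308 servings of canned tuna: +3.0 mg iron for $2.08 (total $4.53, still need 0.0 mg).
Filling from the cheapest source first is optimal under one linear minimum: $4.53.

$4.53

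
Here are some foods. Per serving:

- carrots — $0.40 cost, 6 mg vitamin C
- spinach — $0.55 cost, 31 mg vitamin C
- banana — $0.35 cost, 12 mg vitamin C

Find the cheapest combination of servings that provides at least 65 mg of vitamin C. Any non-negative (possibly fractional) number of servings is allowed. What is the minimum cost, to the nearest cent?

$1.15

Cost per mg of vitamin C: spinach $0.0177, banana $0.0292, carrots $0.0667.
With no serving limits, use only spinach: 65 mg / 31 mg = 2.097 servings × $0.55 = $1.15.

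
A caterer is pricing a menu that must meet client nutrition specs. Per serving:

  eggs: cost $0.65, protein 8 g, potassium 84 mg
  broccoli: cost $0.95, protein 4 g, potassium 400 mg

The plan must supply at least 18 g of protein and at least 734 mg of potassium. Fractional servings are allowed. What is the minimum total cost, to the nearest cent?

$2.41

eggs only: max(18/8, 734/84) = 8.738 servings → $5.68.
broccoli only: max(18/4, 734/400) = 4.5 servings → $4.28.
eggs + broccoli with both tight: 1.489 servings and 1.522 servings → $2.41.
The minimum over all feasible corners is $2.41.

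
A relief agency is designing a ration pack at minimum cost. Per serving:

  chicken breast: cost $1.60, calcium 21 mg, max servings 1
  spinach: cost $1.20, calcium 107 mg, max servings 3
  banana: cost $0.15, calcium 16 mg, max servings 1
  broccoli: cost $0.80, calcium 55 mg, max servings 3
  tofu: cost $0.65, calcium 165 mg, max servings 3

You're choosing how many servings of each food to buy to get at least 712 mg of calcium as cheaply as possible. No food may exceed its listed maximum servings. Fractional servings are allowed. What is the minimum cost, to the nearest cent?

$4.35

Cost per mg of calcium: tofu $0.0039, banana $0.0094, spinach $0.0112, broccoli $0.0145, chicken breast $0.0762.
Take 3 servings of tofu: +495.0 mg calcium for $1.95 (total $1.95, still need 217.0 mg).
Take 1 serving of banana: +16.0 mg calcium for $0.15 (total $2.10, still need 201.0 mg).
Take 1.879 servings of spinach: +201.0 mg calcium for $2.25 (total $4.35, still need 0.0 mg).
Filling from the cheapest source first is optimal under one linear minimum: $4.35.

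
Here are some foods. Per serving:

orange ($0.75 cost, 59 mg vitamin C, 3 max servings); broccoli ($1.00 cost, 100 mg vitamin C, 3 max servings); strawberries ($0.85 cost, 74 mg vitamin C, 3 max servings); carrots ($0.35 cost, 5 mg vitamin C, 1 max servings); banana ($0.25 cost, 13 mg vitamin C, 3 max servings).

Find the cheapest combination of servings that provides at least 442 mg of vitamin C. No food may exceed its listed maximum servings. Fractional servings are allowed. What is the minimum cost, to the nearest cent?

$4.63

Cost per mg of vitamin C: broccoli $0.0100, strawberries $0.0115, orange $0.0127, banana $0.0192, carrots $0.0700.
Take 3 servings of broccoli: +300.0 mg vitamin C for $3.00 (total $3.00, still need 142.0 mg).
Take 1.919 servings of strawberries: +142.0 mg vitamin C for $1.63 (total $4.63, still need 0.0 mg).
Filling from the cheapest source first is optimal under one linear minimum: $4.63.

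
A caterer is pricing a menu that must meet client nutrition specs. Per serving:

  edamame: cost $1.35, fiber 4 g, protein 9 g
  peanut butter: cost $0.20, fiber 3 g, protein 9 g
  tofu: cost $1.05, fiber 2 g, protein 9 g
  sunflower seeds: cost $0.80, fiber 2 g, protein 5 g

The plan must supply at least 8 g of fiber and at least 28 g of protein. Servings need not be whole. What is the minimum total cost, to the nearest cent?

$0.62

Compare the cost at each extreme point of the feasible region.
edamame only: max(8/4, 28/9) = 3.111 servings → $4.20.
peanut butter only: max(8/3, 28/9) = 3.111 servings → $0.62.
tofu only: max(8/2, 28/9) = 4 servings → $4.20.
sunflower seeds only: max(8/2, 28/5) = 5.6 servings → $4.48.
edamame + peanut butter: intersection lies outside the first quadrant.
edamame + tofu with both tight: 0.8889 servings and 2.222 servings → $3.53.
edamame + sunflower seeds with both targets exact would need a negative amount; discard.
peanut butter + tofu with both tight: 1.778 servings and 1.333 servings → $1.76.
peanut butter + sunflower seeds: intersection lies outside the first quadrant.
tofu + sunflower seeds with both tight: 2 servings and 2 servings → $3.70.
The minimum over all feasible corners is $0.62.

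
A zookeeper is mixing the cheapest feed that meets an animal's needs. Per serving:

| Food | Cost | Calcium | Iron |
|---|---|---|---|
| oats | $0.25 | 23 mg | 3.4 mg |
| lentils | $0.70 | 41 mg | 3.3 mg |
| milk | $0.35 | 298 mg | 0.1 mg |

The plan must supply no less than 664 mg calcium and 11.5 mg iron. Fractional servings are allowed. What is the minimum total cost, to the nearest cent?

oats only: max(664/23, 11.5/3.4) = 28.87 servings → $7.22.
lentils only: max(664/41, 11.5/3.3) = 16.2 servings → $11.34.
milk only: max(664/298, 11.5/0.1) = 115 servings → $40.25.
oats + lentils: the both-tight solution has a negative serving — not a feasible corner.
oats + milk with both tight: 3.324 servings and 1.972 servings → $1.52.
lentils + milk with both tight: 3.432 servings and 1.756 servings → $3.02.
So the least-cost plan costs $1.52.

$1.52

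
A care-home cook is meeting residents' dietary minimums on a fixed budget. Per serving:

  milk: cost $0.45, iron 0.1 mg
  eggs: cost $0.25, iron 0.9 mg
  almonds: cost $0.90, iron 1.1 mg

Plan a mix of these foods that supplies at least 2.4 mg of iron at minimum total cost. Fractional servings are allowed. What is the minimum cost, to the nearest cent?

$0.67

Cost per mg of iron: eggs $0.2778, almonds $0.8182, milk $4.5000.
With no serving limits, use only eggs: 2.4 mg / 0.9 mg = 2.667 servings × $0.25 = $0.67.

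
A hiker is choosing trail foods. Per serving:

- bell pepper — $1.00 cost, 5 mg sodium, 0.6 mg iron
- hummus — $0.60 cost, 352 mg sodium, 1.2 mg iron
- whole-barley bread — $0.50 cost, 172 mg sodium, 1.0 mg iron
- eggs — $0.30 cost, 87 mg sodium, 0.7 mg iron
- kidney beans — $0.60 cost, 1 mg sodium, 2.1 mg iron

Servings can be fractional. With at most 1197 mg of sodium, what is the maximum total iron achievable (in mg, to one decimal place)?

Iron per mg sodium: kidney beans 2.1, bell pepper 0.12, eggs 0.008046, whole-barley bread 0.005814, hummus 0.003409.
With no serving limits, spend the whole sodium allowance on kidney beans: 1197 mg / 1 mg × 2.1 mg = 2513.7 mg.

2513.7 mg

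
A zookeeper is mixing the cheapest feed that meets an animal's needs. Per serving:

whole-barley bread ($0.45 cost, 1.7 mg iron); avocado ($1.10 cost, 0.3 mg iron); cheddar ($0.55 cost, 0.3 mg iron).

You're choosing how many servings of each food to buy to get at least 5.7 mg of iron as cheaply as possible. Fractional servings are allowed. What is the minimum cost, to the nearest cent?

Cost per mg of iron: whole-barley bread $0.2647, cheddar $1.8333, avocado $3.6667.
With no serving limits, use only whole-barley bread: 5.7 mg / 1.7 mg = 3.353 servings × $0.45 = $1.51.

$1.51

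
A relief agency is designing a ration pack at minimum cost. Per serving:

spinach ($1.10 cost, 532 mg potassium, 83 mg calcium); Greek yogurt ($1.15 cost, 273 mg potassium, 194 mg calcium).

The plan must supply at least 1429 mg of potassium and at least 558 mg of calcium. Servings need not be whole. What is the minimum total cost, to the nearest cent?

A basic optimal solution has at most two foods positive. Try each food alone and each pair with both targets met exactly.
spinach only: max(1429/532, 558/83) = 6.723 servings → $7.40.
Greek yogurt only: max(1429/273, 558/194) = 5.234 servings → $6.02.
spinach + Greek yogurt with both tight: 1.551 servings and 2.213 servings → $4.25.
The minimum over all feasible corners is $4.25.

$4.25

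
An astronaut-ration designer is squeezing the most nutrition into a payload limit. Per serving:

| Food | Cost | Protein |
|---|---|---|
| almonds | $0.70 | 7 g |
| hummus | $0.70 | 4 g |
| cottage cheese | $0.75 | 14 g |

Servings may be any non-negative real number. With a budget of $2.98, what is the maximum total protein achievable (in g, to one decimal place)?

Protein per dollar: cottage cheese 18.67, almonds 10, hummus 5.714.
With no serving limits, spend the whole cost allowance on cottage cheese: $2.98 / $0.75 × 14 g = 55.6 g.

55.6 g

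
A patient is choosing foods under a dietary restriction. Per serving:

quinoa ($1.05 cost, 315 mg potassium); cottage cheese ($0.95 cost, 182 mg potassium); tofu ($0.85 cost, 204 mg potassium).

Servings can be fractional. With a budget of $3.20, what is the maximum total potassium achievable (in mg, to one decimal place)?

Potassium per dollar: quinoa 300, tofu 240, cottage cheese 191.6.
With no serving limits, spend the whole cost allowance on quinoa: $3.20 / $1.05 × 315 mg = 960.0 mg.

960.0 mg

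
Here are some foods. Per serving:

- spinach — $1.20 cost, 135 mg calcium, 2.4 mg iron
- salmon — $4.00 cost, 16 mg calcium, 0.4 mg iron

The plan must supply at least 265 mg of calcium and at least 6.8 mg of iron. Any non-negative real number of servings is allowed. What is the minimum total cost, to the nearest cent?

With two linear requirements the optimum uses one or two foods; enumerate the corners.
spinach only: max(265/135, 6.8/2.4) = 2.833 servings → $3.40.
salmon only: max(265/16, 6.8/0.4) = 17 servings → $68.00.
spinach + salmon: intersection lies outside the first quadrant.
So the least-cost plan costs $3.40.

$3.40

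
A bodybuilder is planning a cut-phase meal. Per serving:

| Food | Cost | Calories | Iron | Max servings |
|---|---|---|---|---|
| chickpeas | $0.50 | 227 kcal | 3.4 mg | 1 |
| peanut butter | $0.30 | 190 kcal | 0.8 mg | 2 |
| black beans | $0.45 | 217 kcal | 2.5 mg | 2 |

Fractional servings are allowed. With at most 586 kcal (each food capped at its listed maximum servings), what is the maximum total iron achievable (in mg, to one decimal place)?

Iron per kcal: chickpeas 0.01498, black beans 0.01152, peanut butter 0.004211.
Take 1 serving of chickpeas: uses 227 kcal, +3.4 mg iron (running total 3.4 mg).
Take 1.654 servings of black beans: uses 359 kcal, +4.1 mg iron (running total 7.5 mg).
Greedy by best ratio exhausts the calories allowance optimally: 7.5 mg.

7.5 mg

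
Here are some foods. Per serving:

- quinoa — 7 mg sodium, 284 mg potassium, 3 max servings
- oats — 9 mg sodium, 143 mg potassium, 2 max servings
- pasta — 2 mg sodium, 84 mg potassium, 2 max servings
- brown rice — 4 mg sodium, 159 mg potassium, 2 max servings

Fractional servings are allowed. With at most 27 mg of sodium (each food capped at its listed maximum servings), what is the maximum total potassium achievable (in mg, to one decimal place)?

1099.5 mg

Potassium per mg sodium: pasta 42, quinoa 40.57, brown rice 39.75, oats 15.89.
Take 2 servings of pasta: uses 4 mg sodium, +168.0 mg potassium (running total 168.0 mg).
Take 3 servings of quinoa: uses 21 mg sodium, +852.0 mg potassium (running total 1020.0 mg).
Take 0.5 servings of brown rice: uses 2 mg sodium, +79.5 mg potassium (running total 1099.5 mg).
Greedy by best ratio exhausts the sodium allowance optimally: 1099.5 mg.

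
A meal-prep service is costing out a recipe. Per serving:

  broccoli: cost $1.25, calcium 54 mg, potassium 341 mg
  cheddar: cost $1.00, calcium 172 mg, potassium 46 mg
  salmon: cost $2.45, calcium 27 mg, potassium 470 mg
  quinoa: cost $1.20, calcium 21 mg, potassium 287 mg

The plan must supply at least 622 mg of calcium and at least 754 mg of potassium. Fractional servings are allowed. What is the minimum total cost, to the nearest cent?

$5.30

Minimising a linear cost over {calcium ≥ 622, potassium ≥ 754, servings ≥ 0} — the optimum is at a vertex, using one or two foods.
broccoli only: max(622/54, 754/341) = 11.52 servings → $14.40.
cheddar only: max(622/172, 754/46) = 16.39 servings → $16.39.
salmon only: max(622/27, 754/470) = 23.04 servings → $56.44.
quinoa only: max(622/21, 754/287) = 29.62 servings → $35.54.
broccoli + cheddar with both tight: 1.8 servings and 3.051 servings → $5.30.
broccoli + salmon: intersection lies outside the first quadrant.
broccoli + quinoa: the both-tight solution has a negative serving — not a feasible corner.
cheddar + salmon with both tight: 3.417 servings and 1.27 servings → $6.53.
cheddar + quinoa with both tight: 3.361 servings and 2.088 servings → $5.87.
salmon + quinoa: the both-tight solution has a negative serving — not a feasible corner.
So the least-cost plan costs $5.30.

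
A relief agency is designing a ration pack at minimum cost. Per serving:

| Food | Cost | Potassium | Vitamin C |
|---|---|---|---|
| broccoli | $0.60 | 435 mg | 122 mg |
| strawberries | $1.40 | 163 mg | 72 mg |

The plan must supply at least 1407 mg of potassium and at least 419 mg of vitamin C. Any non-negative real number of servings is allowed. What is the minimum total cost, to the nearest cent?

broccoli only: max(1407/435, 419/122) = 3.434 servings → $2.06.
strawberries only: max(1407/163, 419/72) = 8.632 servings → $12.08.
broccoli + strawberries with both tight: 2.887 servings and 0.928 servings → $3.03.
So the least-cost plan costs $2.06.

$2.06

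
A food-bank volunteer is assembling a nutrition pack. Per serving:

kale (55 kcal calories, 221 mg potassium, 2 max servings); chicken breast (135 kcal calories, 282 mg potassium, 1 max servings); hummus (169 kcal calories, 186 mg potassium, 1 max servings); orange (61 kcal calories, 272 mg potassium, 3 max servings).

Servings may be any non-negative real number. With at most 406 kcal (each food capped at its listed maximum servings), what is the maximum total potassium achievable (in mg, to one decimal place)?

1494.0 mg

Potassium per kcal: orange 4.459, kale 4.018, chicken breast 2.089, hummus 1.101.
Take 3 servings of orange: uses 183 kcal, +816.0 mg potassium (running total 816.0 mg).
Take 2 servings of kale: uses 110 kcal, +442.0 mg potassium (running total 1258.0 mg).
Take 0.837 servings of chicken breast: uses 113 kcal, +236.0 mg potassium (running total 1494.0 mg).
Filling greedily by potassium-per-kcal is optimal for one linear limit, giving 1494.0 mg.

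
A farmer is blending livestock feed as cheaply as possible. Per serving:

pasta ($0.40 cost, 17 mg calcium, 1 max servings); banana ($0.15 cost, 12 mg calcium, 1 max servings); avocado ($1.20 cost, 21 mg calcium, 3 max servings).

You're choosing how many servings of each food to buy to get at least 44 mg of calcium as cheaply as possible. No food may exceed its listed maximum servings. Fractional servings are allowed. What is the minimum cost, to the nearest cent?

$1.41

Cost per mg of calcium: banana $0.0125, pasta $0.0235, avocado $0.0571.
Take 1 serving of banana: +12.0 mg calcium for $0.15 (total $0.15, still need 32.0 mg).
Take 1 serving of pasta: +17.0 mg calcium for $0.40 (total $0.55, still need 15.0 mg).
Take 0.7143 servings of avocado: +15.0 mg calcium for $0.86 (total $1.41, still need 0.0 mg).
Greedy by cheapest-per-mg is optimal for a single linear constraint, so the minimum cost is $1.41.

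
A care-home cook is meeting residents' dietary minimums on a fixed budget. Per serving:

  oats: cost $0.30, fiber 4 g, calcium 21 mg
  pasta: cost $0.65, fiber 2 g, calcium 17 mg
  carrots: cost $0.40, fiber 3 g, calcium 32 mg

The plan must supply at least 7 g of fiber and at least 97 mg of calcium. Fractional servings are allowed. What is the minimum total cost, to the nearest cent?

$1.21

oats only: max(7/4, 97/21) = 4.619 servings → $1.39.
pasta only: max(7/2, 97/17) = 5.706 servings → $3.71.
carrots only: max(7/3, 97/32) = 3.031 servings → $1.21.
oats + pasta: intersection lies outside the first quadrant.
oats + carrots: the both-tight solution has a negative serving — not a feasible corner.
pasta + carrots with both targets exact would need a negative amount; discard.
Cheapest feasible corner: $1.21.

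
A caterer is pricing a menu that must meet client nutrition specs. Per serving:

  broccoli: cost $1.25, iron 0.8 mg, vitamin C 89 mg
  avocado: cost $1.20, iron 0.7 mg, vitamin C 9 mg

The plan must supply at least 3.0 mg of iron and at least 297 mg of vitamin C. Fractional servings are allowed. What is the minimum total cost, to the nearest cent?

Minimising a linear cost over {iron ≥ 3.0, vitamin C ≥ 297, servings ≥ 0} — the optimum is at a vertex, using one or two foods.
broccoli only: max(3.0/0.8, 297/89) = 3.75 servings → $4.69.
avocado only: max(3.0/0.7, 297/9) = 33 servings → $39.60.
broccoli + avocado with both tight: 3.283 servings and 0.5336 servings → $4.74.
So the least-cost plan costs $4.69.

$4.69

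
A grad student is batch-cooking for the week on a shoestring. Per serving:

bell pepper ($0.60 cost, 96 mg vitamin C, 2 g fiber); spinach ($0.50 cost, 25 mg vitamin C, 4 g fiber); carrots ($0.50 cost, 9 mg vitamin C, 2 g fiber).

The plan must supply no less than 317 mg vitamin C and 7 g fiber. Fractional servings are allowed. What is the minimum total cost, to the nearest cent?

$2.02

bell pepper only: max(317/96, 7/2) = 3.5 servings → $2.10.
spinach only: max(317/25, 7/4) = 12.68 servings → $6.34.
carrots only: max(317/9, 7/2) = 35.22 servings → $17.61.
bell pepper + spinach with both tight: 3.272 servings and 0.1138 servings → $2.02.
bell pepper + carrots with both tight: 3.282 servings and 0.2184 servings → $2.08.
spinach + carrots: intersection lies outside the first quadrant.
Cheapest feasible corner: $2.02.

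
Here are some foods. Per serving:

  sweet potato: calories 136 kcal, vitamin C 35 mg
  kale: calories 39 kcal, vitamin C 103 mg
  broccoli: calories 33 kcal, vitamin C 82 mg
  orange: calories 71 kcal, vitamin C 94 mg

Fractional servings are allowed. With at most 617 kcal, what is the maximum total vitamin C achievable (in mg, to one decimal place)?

1629.5 mg

Vitamin C per kcal: kale 2.641, broccoli 2.485, orange 1.324, sweet potato 0.2574.
With no serving limits, spend the whole calories allowance on kale: 617 kcal / 39 kcal × 103 mg = 1629.5 mg.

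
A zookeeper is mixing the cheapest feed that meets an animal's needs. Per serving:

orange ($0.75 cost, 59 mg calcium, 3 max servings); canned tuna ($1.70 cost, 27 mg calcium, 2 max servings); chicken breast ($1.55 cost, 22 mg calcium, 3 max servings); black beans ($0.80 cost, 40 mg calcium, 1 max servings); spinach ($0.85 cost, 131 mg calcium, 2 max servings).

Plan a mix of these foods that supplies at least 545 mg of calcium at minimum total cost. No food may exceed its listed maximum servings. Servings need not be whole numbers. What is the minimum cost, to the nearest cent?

$9.00

Cost per mg of calcium: spinach $0.0065, orange $0.0127, black beans $0.0200, canned tuna $0.0630, chicken breast $0.0705.
Take 2 servings of spinach: +262.0 mg calcium for $1.70 (total $1.70, still need 283.0 mg).
Take 3 servings of orange: +177.0 mg calcium for $2.25 (total $3.95, still need 106.0 mg).
Take 1 serving of black beans: +40.0 mg calcium for $0.80 (total $4.75, still need 66.0 mg).
Take 2 servings of canned tuna: +54.0 mg calcium for $3.40 (total $8.15, still need 12.0 mg).
Take 0.5455 servings of chicken breast: +12.0 mg calcium for $0.85 (total $9.00, still need 0.0 mg).
Greedy by cheapest-per-mg is optimal for a single linear constraint, so the minimum cost is $9.00.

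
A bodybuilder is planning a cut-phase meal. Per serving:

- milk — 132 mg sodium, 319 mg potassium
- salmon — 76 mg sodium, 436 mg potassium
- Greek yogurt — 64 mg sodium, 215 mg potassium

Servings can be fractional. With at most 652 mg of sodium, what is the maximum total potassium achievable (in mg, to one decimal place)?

3740.4 mg

Potassium per mg sodium: salmon 5.737, Greek yogurt 3.359, milk 2.417.
With no serving limits, spend the whole sodium allowance on salmon: 652 mg / 76 mg × 436 mg = 3740.4 mg.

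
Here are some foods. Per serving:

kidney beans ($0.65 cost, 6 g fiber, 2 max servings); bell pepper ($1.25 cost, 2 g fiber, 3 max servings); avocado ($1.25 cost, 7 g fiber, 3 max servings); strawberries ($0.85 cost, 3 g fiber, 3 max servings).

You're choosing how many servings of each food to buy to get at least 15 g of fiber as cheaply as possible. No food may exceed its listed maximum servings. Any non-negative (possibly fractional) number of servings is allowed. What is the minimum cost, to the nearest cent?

$1.84

Cost per g of fiber: kidney beans $0.1083, avocado $0.1786, strawberries $0.2833, bell pepper $0.6250.
Take 2 servings of kidney beans: +12.0 g fiber for $1.30 (total $1.30, still need 3.0 g).
Take 0.4286 servings of avocado: +3.0 g fiber for $0.54 (total $1.84, still need 0.0 g).
Filling from the cheapest source first is optimal under one linear minimum: $1.84.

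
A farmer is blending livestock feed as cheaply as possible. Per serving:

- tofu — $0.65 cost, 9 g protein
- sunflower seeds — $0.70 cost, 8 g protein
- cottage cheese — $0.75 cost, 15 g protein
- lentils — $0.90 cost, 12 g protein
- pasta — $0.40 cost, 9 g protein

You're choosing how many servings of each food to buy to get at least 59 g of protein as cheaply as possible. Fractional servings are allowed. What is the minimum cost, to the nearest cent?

Cost per g of protein: pasta $0.0444, cottage cheese $0.0500, tofu $0.0722, lentils $0.0750, sunflower seeds $0.0875.
With no serving limits, use only pasta: 59 g / 9 g = 6.556 servings × $0.40 = $2.62.

$2.62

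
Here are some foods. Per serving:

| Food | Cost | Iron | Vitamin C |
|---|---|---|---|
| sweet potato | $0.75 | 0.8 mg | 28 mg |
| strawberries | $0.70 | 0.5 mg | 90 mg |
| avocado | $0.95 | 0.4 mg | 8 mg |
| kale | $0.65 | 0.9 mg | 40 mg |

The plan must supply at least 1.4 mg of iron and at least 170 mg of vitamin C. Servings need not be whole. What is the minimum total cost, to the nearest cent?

Two binding constraints pin down two serving amounts, so the optimal mix uses at most two foods. The candidates are each food alone (scaled to the tighter of iron/vitamin C) and each pair with both constraints tight.
sweet potato only: max(1.4/0.8, 170/28) = 6.071 servings → $4.55.
strawberries only: max(1.4/0.5, 170/90) = 2.8 servings → $1.96.
avocado only: max(1.4/0.4, 170/8) = 21.25 servings → $20.19.
kale only: max(1.4/0.9, 170/40) = 4.25 servings → $2.76.
sweet potato + strawberries with both tight: 0.7069 servings and 1.669 servings → $1.70.
sweet potato + avocado: intersection lies outside the first quadrant.
sweet potato + kale: intersection lies outside the first quadrant.
strawberries + avocado with both tight: 1.775 servings and 1.281 servings → $2.46.
strawberries + kale with both tight: 1.59 servings and 0.6721 servings → $1.55.
avocado + kale: intersection lies outside the first quadrant.
Cheapest feasible corner: $1.55.

$1.55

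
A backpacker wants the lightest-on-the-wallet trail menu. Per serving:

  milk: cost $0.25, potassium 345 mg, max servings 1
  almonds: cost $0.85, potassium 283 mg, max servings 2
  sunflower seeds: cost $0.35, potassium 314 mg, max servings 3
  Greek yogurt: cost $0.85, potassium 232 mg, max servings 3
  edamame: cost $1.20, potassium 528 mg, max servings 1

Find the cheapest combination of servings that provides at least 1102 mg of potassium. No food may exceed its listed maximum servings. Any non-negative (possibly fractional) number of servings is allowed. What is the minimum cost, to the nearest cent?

Cost per mg of potassium: milk $0.0007, sunflower seeds $0.0011, edamame $0.0023, almonds $0.0030, Greek yogurt $0.0037.
Take 1 serving of milk: +345.0 mg potassium for $0.25 (total $0.25, still need 757.0 mg).
Take 2.411 servings of sunflower seeds: +757.0 mg potassium for $0.84 (total $1.09, still need 0.0 mg).
Greedy by cheapest-per-mg is optimal for a single linear constraint, so the minimum cost is $1.09.

$1.09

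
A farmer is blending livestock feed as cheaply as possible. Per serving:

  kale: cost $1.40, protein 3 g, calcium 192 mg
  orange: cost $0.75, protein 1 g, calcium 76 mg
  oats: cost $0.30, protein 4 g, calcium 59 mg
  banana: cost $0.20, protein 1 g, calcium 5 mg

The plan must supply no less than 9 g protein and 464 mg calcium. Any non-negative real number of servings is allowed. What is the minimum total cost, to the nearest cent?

At the optimum either one food covers both requirements or two foods hit both targets exactly; no other combination can be cheaper.
kale only: max(9/3, 464/192) = 3 servings → $4.20.
orange only: max(9/1, 464/76) = 9 servings → $6.75.
oats only: max(9/4, 464/59) = 7.864 servings → $2.36.
banana only: max(9/1, 464/5) = 92.8 servings → $18.56.
kale + orange with both targets exact would need a negative amount; discard.
kale + oats with both tight: 2.242 servings and 0.5685 servings → $3.31.
kale + banana with both tight: 2.367 servings and 1.898 servings → $3.69.
orange + oats with both tight: 5.408 servings and 0.898 servings → $4.33.
orange + banana with both tight: 5.901 servings and 3.099 servings → $5.05.
oats + banana with both targets exact would need a negative amount; discard.
Cheapest feasible corner: $2.36.

$2.36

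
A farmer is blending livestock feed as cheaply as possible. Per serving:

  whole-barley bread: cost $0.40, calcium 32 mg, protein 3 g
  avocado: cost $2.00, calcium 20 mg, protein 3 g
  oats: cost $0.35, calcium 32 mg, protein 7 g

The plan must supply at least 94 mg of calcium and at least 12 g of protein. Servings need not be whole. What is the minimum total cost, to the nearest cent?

Two binding constraints pin down two serving amounts, so the optimal mix uses at most two foods. The candidates are each food alone (scaled to the tighter of calcium/protein) and each pair with both constraints tight.
whole-barley bread only: max(94/32, 12/3) = 4 servings → $1.60.
avocado only: max(94/20, 12/3) = 4.7 servings → $9.40.
oats only: max(94/32, 12/7) = 2.938 servings → $1.03.
whole-barley bread + avocado with both tight: 1.167 servings and 2.833 servings → $6.13.
whole-barley bread + oats with both tight: 2.141 servings and 0.7969 servings → $1.14.
avocado + oats: intersection lies outside the first quadrant.
Cheapest feasible corner: $1.03.

$1.03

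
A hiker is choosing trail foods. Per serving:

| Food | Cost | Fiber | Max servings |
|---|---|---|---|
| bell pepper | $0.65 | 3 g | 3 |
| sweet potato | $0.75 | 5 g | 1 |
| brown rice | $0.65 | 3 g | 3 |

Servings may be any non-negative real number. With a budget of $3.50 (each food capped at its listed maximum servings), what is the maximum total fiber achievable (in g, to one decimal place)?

Fiber per dollar: sweet potato 6.667, bell pepper 4.615, brown rice 4.615.
Take 1 serving of sweet potato: spends $0.75, +5.0 g fiber (running total 5.0 g).
Take 3 servings of bell pepper: spends $1.95, +9.0 g fiber (running total 14.0 g).
Take 1.231 servings of brown rice: spends $0.80, +3.7 g fiber (running total 17.7 g).
Filling greedily by fiber-per-dollar is optimal for one linear limit, giving 17.7 g.

17.7 g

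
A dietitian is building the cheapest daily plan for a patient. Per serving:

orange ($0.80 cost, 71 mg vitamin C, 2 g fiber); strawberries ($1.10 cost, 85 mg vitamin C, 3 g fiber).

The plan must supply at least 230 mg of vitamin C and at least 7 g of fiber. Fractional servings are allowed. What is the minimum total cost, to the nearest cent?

For a min-cost LP with two ≥-constraints, a basic feasible solution has at most two positive variables.
orange only: max(230/71, 7/2) = 3.5 servings → $2.80.
strawberries only: max(230/85, 7/3) = 2.706 servings → $2.98.
orange + strawberries with both tight: 2.209 servings and 0.8605 servings → $2.71.
Cheapest feasible corner: $2.71.

$2.71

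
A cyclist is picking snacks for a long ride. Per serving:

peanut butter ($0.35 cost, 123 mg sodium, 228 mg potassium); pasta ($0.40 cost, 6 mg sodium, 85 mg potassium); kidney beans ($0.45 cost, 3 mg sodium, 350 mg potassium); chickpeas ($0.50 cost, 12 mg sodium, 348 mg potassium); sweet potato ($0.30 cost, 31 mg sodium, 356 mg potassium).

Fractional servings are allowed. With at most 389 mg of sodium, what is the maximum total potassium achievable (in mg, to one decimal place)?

Potassium per mg sodium: kidney beans 116.7, chickpeas 29, pasta 14.17, sweet potato 11.48, peanut butter 1.854.
With no serving limits, spend the whole sodium allowance on kidney beans: 389 mg / 3 mg × 350 mg = 45383.3 mg.

45383.3 mg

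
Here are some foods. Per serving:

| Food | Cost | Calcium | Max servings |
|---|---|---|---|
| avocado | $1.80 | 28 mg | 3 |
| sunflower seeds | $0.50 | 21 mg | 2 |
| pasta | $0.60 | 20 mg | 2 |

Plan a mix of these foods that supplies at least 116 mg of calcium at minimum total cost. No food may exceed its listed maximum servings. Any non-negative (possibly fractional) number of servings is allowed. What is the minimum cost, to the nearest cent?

Cost per mg of calcium: sunflower seeds $0.0238, pasta $0.0300, avocado $0.0643.
Take 2 servings of sunflower seeds: +42.0 mg calcium for $1.00 (total $1.00, still need 74.0 mg).
Take 2 servings of pasta: +40.0 mg calcium for $1.20 (total $2.20, still need 34.0 mg).
Take 1.214 servings of avocado: +34.0 mg calcium for $2.19 (total $4.39, still need 0.0 mg).
Filling from the cheapest source first is optimal under one linear minimum: $4.39.

$4.39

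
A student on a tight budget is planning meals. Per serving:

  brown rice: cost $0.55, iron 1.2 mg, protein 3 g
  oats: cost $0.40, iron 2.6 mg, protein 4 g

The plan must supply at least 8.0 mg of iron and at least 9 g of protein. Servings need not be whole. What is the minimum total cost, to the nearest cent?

brown rice only: max(8.0/1.2, 9/3) = 6.667 servings → $3.67.
oats only: max(8.0/2.6, 9/4) = 3.077 servings → $1.23.
brown rice + oats: intersection lies outside the first quadrant.
Cheapest feasible corner: $1.23.

$1.23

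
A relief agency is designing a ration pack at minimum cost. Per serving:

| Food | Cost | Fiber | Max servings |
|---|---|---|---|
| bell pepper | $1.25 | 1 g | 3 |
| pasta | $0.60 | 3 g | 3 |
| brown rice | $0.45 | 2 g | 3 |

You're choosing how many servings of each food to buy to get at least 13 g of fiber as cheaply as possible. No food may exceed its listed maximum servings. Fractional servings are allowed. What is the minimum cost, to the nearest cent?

$2.70

Cost per g of fiber: pasta $0.2000, brown rice $0.2250, bell pepper $1.2500.
Take 3 servings of pasta: +9.0 g fiber for $1.80 (total $1.80, still need 4.0 g).
Take 2 servings of brown rice: +4.0 g fiber for $0.90 (total $2.70, still need 0.0 g).
Greedy by cheapest-per-g is optimal for a single linear constraint, so the minimum cost is $2.70.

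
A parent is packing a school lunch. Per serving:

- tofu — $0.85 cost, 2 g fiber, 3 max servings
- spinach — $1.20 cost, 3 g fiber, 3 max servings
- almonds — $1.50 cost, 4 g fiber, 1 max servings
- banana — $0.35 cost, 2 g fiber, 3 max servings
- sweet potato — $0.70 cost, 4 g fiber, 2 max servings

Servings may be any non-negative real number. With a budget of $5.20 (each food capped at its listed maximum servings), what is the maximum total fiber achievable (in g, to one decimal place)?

Fiber per dollar: banana 5.714, sweet potato 5.714, almonds 2.667, spinach 2.5, tofu 2.353.
Take 3 servings of banana: spends $1.05, +6.0 g fiber (running total 6.0 g).
Take 2 servings of sweet potato: spends $1.40, +8.0 g fiber (running total 14.0 g).
Take 1 serving of almonds: spends $1.50, +4.0 g fiber (running total 18.0 g).
Take 1.042 servings of spinach: spends $1.25, +3.1 g fiber (running total 21.1 g).
Greedy by best ratio exhausts the cost allowance optimally: 21.1 g.

21.1 g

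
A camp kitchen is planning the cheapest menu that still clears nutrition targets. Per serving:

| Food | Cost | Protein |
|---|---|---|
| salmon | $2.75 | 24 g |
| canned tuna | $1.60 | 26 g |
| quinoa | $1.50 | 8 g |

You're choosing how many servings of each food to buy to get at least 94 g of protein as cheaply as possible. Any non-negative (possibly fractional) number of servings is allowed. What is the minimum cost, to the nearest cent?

Cost per g of protein: canned tuna $0.0615, salmon $0.1146, quinoa $0.1875.
With no serving limits, use only canned tuna: 94 g / 26 g = 3.615 servings × $1.60 = $5.78.

$5.78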